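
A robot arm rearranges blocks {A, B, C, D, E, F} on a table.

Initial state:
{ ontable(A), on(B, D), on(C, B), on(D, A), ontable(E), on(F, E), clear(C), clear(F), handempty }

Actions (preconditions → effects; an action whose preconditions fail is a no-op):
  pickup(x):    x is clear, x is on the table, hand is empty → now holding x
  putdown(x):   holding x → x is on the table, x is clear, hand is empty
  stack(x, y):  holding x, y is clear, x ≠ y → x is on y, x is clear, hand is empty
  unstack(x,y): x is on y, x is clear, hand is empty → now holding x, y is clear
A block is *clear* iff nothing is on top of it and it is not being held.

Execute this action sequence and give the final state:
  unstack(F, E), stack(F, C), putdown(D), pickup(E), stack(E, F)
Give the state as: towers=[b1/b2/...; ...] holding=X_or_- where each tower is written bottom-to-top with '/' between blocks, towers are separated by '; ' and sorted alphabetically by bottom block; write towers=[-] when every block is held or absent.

step 1 (unstack(F, E)): towers=[A/D/B/C; E] holding=F
step 2 (stack(F, C)): towers=[A/D/B/C/F; E] holding=-
step 3 (putdown(D)) [no-op]: towers=[A/D/B/C/F; E] holding=-
step 4 (pickup(E)): towers=[A/D/B/C/F] holding=E
step 5 (stack(E, F)): towers=[A/D/B/C/F/E] holding=-

towers=[A/D/B/C/F/E] holding=-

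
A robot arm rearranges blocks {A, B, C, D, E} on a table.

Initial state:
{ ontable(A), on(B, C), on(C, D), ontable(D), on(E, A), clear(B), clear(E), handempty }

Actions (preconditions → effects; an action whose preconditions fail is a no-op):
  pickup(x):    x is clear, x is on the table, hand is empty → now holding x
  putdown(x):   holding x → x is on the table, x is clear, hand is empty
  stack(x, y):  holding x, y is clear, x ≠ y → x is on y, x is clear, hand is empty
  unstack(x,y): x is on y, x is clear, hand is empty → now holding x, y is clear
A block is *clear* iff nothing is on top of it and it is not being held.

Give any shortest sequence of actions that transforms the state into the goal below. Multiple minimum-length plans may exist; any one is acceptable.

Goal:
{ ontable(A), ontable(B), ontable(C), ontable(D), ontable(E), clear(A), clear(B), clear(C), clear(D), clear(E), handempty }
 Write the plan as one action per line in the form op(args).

step 1 (unstack(B, C)): towers=[A/E; D/C] holding=B
step 2 (putdown(B)): towers=[A/E; B; D/C] holding=-
step 3 (unstack(E, A)): towers=[A; B; D/C] holding=E
step 4 (putdown(E)): towers=[A; B; D/C; E] holding=-
step 5 (unstack(C, D)): towers=[A; B; D; E] holding=C
step 6 (putdown(C)): towers=[A; B; C; D; E] holding=-
goal check: towers=[A; B; C; D; E] holding=- — reached (length 6, optimal by BFS)

unstack(B, C)
putdown(B)
unstack(E, A)
putdown(E)
unstack(C, D)
putdown(C)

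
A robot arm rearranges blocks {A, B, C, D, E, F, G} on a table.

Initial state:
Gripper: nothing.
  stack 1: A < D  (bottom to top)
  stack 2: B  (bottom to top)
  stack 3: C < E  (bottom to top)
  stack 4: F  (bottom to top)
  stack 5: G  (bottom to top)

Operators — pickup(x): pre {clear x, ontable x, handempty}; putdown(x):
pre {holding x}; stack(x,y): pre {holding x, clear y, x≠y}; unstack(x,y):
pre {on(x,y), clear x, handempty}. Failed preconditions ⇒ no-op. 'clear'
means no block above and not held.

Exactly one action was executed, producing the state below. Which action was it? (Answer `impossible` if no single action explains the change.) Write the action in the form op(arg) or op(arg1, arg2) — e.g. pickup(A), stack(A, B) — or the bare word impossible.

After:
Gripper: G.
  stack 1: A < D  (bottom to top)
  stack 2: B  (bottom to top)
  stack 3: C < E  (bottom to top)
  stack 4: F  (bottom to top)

target: towers=[A/D; B; C/E; F] holding=G
         pickup(B) → towers=[A/D; C/E; F; G] holding=B
         pickup(F) → towers=[A/D; B; C/E; G] holding=F
         pickup(G) → towers=[A/D; B; C/E; F] holding=G  ← match
     unstack(D, A) → towers=[A; B; C/E; F; G] holding=D
     unstack(E, C) → towers=[A/D; B; C; F; G] holding=E

pickup(G)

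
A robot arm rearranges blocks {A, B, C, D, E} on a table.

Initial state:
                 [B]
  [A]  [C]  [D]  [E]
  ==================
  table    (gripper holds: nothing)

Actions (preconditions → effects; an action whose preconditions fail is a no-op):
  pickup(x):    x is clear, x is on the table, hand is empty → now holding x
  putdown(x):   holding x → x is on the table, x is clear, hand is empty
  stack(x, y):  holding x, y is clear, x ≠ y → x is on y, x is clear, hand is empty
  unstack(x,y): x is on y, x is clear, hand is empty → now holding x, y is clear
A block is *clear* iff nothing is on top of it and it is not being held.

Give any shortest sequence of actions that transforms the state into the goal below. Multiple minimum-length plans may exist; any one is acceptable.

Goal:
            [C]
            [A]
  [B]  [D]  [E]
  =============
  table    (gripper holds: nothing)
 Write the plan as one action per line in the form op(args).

unstack(B, E)
putdown(B)
pickup(A)
stack(A, E)
pickup(C)
stack(C, A)

step 1 (unstack(B, E)): towers=[A; C; D; E] holding=B
step 2 (putdown(B)): towers=[A; B; C; D; E] holding=-
step 3 (pickup(A)): towers=[B; C; D; E] holding=A
step 4 (stack(A, E)): towers=[B; C; D; E/A] holding=-
step 5 (pickup(C)): towers=[B; D; E/A] holding=C
step 6 (stack(C, A)): towers=[B; D; E/A/C] holding=-
goal check: towers=[B; D; E/A/C] holding=- — reached (length 6, optimal by BFS)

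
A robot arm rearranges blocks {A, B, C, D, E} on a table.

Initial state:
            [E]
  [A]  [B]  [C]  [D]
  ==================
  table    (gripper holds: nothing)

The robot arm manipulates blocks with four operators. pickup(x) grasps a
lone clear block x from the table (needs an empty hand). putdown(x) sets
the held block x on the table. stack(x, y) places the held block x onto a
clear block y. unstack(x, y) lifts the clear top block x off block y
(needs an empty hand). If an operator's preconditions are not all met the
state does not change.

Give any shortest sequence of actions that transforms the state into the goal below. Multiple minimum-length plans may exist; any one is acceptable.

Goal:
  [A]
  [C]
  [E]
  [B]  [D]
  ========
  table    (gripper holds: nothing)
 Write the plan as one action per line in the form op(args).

step 1 (unstack(E, C)): towers=[A; B; C; D] holding=E
step 2 (stack(E, B)): towers=[A; B/E; C; D] holding=-
step 3 (pickup(C)): towers=[A; B/E; D] holding=C
step 4 (stack(C, E)): towers=[A; B/E/C; D] holding=-
step 5 (pickup(A)): towers=[B/E/C; D] holding=A
step 6 (stack(A, C)): towers=[B/E/C/A; D] holding=-
goal check: towers=[B/E/C/A; D] holding=- — reached (length 6, optimal by BFS)

unstack(E, C)
stack(E, B)
pickup(C)
stack(C, E)
pickup(A)
stack(A, C)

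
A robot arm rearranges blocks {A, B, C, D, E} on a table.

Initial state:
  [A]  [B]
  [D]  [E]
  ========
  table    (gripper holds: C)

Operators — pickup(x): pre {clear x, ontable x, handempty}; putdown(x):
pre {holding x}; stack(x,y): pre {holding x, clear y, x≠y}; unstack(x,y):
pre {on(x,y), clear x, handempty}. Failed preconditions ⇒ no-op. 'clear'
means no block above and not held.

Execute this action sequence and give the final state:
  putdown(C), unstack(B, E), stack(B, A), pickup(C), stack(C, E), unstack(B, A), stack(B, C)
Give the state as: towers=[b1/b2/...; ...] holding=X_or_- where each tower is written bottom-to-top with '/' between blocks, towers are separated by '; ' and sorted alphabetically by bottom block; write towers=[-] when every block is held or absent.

step 1 (putdown(C)): towers=[C; D/A; E/B] holding=-
step 2 (unstack(B, E)): towers=[C; D/A; E] holding=B
step 3 (stack(B, A)): towers=[C; D/A/B; E] holding=-
step 4 (pickup(C)): towers=[D/A/B; E] holding=C
step 5 (stack(C, E)): towers=[D/A/B; E/C] holding=-
step 6 (unstack(B, A)): towers=[D/A; E/C] holding=B
step 7 (stack(B, C)): towers=[D/A; E/C/B] holding=-

towers=[D/A; E/C/B] holding=-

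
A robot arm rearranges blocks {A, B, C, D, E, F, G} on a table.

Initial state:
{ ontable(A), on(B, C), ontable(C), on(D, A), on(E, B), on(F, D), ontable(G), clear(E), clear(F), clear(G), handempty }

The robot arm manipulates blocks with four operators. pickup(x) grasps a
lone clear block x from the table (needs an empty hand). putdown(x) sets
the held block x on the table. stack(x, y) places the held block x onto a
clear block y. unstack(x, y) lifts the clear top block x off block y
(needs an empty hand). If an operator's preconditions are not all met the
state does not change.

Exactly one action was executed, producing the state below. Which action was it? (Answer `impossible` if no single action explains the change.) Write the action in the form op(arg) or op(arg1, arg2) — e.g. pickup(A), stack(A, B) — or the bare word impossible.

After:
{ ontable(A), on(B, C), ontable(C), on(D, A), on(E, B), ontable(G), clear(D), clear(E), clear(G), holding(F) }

target: towers=[A/D; C/B/E; G] holding=F
     unstack(F, D) → towers=[A/D; C/B/E; G] holding=F  ← match
         pickup(G) → towers=[A/D/F; C/B/E] holding=G
     unstack(E, B) → towers=[A/D/F; C/B; G] holding=E

unstack(F, D)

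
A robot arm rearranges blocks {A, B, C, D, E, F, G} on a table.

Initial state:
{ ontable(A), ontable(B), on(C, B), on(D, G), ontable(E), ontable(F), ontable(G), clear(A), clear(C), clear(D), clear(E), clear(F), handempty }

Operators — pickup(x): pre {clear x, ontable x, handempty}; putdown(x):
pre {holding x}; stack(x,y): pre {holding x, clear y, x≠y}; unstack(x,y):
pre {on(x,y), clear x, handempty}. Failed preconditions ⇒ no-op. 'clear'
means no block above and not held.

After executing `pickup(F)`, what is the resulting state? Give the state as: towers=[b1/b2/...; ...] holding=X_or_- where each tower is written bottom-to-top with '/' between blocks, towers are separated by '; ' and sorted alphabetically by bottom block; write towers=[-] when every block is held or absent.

before: towers=[A; B/C; E; F; G/D] holding=-
pre[pickup(F)]: clear(F) yes, ontable(F) yes, handempty yes
all met → apply pickup(F)
after:  towers=[A; B/C; E; G/D] holding=F

towers=[A; B/C; E; G/D] holding=F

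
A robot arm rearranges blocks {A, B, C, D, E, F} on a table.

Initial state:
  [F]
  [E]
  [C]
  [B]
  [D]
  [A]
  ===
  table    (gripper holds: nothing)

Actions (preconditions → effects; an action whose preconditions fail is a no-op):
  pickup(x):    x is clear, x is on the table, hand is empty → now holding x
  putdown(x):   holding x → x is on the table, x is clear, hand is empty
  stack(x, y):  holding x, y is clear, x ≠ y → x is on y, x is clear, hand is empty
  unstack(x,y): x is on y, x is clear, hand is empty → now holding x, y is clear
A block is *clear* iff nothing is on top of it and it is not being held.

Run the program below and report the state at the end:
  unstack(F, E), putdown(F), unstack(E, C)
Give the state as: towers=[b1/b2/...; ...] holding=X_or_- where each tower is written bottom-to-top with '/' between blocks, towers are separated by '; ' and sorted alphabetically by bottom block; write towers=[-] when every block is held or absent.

towers=[A/D/B/C; F] holding=E

step 1 (unstack(F, E)): towers=[A/D/B/C/E] holding=F
step 2 (putdown(F)): towers=[A/D/B/C/E; F] holding=-
step 3 (unstack(E, C)): towers=[A/D/B/C; F] holding=E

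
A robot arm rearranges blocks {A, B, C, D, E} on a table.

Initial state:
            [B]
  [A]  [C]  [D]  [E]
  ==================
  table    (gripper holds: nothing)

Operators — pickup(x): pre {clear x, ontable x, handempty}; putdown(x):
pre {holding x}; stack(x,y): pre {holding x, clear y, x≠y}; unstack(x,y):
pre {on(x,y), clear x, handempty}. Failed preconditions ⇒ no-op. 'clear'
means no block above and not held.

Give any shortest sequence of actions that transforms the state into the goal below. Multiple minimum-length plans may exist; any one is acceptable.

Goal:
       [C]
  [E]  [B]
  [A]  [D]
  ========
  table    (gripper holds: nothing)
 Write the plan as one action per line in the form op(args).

pickup(E)
stack(E, A)
pickup(C)
stack(C, B)

step 1 (pickup(E)): towers=[A; C; D/B] holding=E
step 2 (stack(E, A)): towers=[A/E; C; D/B] holding=-
step 3 (pickup(C)): towers=[A/E; D/B] holding=C
step 4 (stack(C, B)): towers=[A/E; D/B/C] holding=-
goal check: towers=[A/E; D/B/C] holding=- — reached (length 4, optimal by BFS)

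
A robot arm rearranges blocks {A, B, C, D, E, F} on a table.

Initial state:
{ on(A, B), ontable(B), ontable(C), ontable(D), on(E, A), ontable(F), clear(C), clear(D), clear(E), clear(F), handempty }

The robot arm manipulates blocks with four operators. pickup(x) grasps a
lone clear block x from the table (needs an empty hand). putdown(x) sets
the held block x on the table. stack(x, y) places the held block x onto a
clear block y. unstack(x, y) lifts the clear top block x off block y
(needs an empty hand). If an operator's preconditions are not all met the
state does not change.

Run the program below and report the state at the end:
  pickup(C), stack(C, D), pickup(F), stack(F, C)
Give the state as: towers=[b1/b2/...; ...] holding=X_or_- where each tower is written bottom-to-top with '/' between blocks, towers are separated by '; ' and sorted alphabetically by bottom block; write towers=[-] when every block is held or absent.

step 1 (pickup(C)): towers=[B/A/E; D; F] holding=C
step 2 (stack(C, D)): towers=[B/A/E; D/C; F] holding=-
step 3 (pickup(F)): towers=[B/A/E; D/C] holding=F
step 4 (stack(F, C)): towers=[B/A/E; D/C/F] holding=-

towers=[B/A/E; D/C/F] holding=-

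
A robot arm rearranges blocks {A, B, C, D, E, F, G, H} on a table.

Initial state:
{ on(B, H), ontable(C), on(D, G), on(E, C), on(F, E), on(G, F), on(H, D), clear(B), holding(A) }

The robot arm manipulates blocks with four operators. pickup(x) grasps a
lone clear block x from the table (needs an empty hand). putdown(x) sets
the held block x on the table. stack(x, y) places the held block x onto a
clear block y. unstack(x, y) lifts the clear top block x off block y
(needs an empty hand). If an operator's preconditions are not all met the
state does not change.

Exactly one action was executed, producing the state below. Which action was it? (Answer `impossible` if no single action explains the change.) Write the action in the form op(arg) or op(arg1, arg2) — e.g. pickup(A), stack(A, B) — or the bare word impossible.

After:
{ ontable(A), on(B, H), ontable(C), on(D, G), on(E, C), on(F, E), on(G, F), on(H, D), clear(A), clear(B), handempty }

target: towers=[A; C/E/F/G/D/H/B] holding=-
        putdown(A) → towers=[A; C/E/F/G/D/H/B] holding=-  ← match
       stack(A, B) → towers=[C/E/F/G/D/H/B/A] holding=-

putdown(A)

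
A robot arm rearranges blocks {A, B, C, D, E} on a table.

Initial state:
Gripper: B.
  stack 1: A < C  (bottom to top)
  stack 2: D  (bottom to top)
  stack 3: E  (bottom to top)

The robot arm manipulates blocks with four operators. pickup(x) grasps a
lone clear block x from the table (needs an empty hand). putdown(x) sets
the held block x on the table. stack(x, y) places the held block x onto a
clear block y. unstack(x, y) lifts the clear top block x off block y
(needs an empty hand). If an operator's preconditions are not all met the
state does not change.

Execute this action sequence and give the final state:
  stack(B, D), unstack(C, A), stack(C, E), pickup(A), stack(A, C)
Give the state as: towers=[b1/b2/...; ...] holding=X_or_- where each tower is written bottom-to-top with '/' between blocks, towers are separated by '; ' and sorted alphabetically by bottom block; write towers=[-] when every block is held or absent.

step 1 (stack(B, D)): towers=[A/C; D/B; E] holding=-
step 2 (unstack(C, A)): towers=[A; D/B; E] holding=C
step 3 (stack(C, E)): towers=[A; D/B; E/C] holding=-
step 4 (pickup(A)): towers=[D/B; E/C] holding=A
step 5 (stack(A, C)): towers=[D/B; E/C/A] holding=-

towers=[D/B; E/C/A] holding=-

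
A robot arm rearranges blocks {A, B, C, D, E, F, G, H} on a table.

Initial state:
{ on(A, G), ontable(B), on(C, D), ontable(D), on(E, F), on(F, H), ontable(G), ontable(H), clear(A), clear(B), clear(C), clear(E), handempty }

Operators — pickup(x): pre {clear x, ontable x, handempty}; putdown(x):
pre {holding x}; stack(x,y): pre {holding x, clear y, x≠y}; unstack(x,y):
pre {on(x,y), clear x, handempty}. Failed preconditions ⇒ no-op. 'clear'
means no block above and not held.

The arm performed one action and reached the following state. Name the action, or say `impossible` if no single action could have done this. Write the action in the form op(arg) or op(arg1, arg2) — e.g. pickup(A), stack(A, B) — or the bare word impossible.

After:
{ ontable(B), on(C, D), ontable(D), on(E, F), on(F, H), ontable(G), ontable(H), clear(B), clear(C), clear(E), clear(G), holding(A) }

unstack(A, G)

target: towers=[B; D/C; G; H/F/E] holding=A
     unstack(A, G) → towers=[B; D/C; G; H/F/E] holding=A  ← match
     unstack(E, F) → towers=[B; D/C; G/A; H/F] holding=E
         pickup(B) → towers=[D/C; G/A; H/F/E] holding=B
     unstack(C, D) → towers=[B; D; G/A; H/F/E] holding=C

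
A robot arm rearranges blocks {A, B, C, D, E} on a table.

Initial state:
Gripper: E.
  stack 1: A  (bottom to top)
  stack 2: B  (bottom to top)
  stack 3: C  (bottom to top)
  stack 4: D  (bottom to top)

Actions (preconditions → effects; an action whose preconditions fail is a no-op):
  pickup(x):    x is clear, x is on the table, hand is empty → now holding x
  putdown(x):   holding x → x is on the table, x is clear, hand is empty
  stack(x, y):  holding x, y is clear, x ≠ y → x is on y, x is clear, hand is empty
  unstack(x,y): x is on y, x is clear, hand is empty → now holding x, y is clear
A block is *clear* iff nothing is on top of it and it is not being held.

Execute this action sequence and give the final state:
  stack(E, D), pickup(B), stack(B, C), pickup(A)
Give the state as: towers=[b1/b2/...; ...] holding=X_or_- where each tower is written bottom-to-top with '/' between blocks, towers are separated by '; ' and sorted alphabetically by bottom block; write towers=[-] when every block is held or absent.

step 1 (stack(E, D)): towers=[A; B; C; D/E] holding=-
step 2 (pickup(B)): towers=[A; C; D/E] holding=B
step 3 (stack(B, C)): towers=[A; C/B; D/E] holding=-
step 4 (pickup(A)): towers=[C/B; D/E] holding=A

towers=[C/B; D/E] holding=A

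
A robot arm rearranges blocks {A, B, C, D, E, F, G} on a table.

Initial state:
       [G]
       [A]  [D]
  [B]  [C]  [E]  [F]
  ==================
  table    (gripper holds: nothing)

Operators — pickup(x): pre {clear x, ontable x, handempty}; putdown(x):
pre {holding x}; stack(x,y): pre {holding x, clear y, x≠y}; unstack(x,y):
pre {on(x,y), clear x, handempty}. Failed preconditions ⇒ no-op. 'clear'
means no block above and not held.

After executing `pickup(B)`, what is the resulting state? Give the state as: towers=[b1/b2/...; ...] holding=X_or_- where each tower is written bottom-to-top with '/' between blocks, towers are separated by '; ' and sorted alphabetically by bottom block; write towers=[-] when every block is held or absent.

before: towers=[B; C/A/G; E/D; F] holding=-
pre[pickup(B)]: clear(B) yes, ontable(B) yes, handempty yes
all met → apply pickup(B)
after:  towers=[C/A/G; E/D; F] holding=B

towers=[C/A/G; E/D; F] holding=B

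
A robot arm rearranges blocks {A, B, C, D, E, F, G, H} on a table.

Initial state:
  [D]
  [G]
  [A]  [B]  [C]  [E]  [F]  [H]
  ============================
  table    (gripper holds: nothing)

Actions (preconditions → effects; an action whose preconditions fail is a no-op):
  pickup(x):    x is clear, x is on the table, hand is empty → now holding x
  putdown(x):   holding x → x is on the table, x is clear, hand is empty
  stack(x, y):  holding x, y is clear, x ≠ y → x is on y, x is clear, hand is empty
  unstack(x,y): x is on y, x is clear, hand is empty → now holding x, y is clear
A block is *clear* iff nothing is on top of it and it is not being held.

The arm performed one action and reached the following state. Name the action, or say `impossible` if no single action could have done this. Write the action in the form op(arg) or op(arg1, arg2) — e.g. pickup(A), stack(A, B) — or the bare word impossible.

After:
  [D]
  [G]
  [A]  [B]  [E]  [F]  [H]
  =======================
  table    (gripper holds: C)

pickup(C)

target: towers=[A/G/D; B; E; F; H] holding=C
         pickup(E) → towers=[A/G/D; B; C; F; H] holding=E
         pickup(H) → towers=[A/G/D; B; C; E; F] holding=H
         pickup(B) → towers=[A/G/D; C; E; F; H] holding=B
         pickup(F) → towers=[A/G/D; B; C; E; H] holding=F
     unstack(D, G) → towers=[A/G; B; C; E; F; H] holding=D
         pickup(C) → towers=[A/G/D; B; E; F; H] holding=C  ← match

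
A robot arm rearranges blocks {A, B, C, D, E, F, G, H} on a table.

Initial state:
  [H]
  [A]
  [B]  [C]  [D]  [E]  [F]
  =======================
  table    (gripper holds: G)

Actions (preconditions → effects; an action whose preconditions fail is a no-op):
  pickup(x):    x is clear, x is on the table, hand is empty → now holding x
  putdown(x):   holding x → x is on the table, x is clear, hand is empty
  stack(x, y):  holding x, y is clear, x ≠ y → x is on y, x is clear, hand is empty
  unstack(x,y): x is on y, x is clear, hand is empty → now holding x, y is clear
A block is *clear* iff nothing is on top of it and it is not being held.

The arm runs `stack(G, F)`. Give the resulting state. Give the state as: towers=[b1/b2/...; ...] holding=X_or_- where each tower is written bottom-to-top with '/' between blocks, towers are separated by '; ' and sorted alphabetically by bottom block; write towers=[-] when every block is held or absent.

before: towers=[B/A/H; C; D; E; F] holding=G
pre[stack(G, F)]: holding(G) yes, clear(F) yes, G≠F yes
all met → apply stack(G, F)
after:  towers=[B/A/H; C; D; E; F/G] holding=-

towers=[B/A/H; C; D; E; F/G] holding=-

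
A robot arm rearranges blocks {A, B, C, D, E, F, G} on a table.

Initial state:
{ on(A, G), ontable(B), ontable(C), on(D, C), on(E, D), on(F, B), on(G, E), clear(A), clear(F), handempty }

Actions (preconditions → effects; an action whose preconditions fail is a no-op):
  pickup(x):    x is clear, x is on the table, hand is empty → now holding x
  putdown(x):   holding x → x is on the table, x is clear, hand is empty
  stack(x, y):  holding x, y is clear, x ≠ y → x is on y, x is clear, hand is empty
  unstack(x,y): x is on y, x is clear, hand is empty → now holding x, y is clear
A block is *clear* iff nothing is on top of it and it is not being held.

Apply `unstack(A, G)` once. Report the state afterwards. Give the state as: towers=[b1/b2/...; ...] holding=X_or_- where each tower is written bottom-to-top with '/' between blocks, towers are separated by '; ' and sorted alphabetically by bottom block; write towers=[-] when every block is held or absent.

before: towers=[B/F; C/D/E/G/A] holding=-
pre[unstack(A, G)]: on(A,G) ✓, clear(A) ✓, handempty ✓
all met → apply unstack(A, G)
after:  towers=[B/F; C/D/E/G] holding=A

towers=[B/F; C/D/E/G] holding=A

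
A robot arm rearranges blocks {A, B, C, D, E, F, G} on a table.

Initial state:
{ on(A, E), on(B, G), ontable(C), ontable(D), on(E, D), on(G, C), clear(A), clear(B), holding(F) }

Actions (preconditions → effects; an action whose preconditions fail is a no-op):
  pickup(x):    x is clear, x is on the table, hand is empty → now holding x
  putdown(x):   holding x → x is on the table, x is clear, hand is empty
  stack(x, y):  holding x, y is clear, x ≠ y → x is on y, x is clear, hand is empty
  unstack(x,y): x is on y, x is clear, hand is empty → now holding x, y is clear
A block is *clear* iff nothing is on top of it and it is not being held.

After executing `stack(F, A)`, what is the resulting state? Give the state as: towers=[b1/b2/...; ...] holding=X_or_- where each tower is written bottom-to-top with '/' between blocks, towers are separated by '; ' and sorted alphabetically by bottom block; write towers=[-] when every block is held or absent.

towers=[C/G/B; D/E/A/F] holding=-

before: towers=[C/G/B; D/E/A] holding=F
pre[stack(F, A)]: holding(F) ok, clear(A) ok, F≠A ok
all met → apply stack(F, A)
after:  towers=[C/G/B; D/E/A/F] holding=-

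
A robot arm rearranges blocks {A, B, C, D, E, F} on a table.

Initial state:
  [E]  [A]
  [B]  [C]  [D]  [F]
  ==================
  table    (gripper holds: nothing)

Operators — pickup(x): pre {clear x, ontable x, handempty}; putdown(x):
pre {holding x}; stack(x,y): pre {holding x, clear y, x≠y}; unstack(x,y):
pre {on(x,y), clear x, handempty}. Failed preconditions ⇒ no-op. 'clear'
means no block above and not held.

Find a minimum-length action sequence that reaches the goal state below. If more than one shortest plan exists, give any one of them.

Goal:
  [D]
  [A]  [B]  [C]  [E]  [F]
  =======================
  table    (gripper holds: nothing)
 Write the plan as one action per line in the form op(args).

step 1 (unstack(A, C)): towers=[B/E; C; D; F] holding=A
step 2 (putdown(A)): towers=[A; B/E; C; D; F] holding=-
step 3 (pickup(D)): towers=[A; B/E; C; F] holding=D
step 4 (stack(D, A)): towers=[A/D; B/E; C; F] holding=-
step 5 (unstack(E, B)): towers=[A/D; B; C; F] holding=E
step 6 (putdown(E)): towers=[A/D; B; C; E; F] holding=-
goal check: towers=[A/D; B; C; E; F] holding=- — reached (length 6, optimal by BFS)

unstack(A, C)
putdown(A)
pickup(D)
stack(D, A)
unstack(E, B)
putdown(E)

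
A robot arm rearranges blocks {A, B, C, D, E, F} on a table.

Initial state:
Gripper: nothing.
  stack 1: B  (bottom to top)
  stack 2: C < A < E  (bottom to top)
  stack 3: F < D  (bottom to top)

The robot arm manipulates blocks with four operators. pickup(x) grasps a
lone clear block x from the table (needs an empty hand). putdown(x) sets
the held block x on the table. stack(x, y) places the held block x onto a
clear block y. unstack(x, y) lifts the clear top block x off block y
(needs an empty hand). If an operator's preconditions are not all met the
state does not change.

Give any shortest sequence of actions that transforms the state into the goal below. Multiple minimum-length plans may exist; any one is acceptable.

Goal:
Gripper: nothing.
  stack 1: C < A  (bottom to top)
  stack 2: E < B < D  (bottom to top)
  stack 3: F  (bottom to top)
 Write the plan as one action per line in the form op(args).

step 1 (unstack(E, A)): towers=[B; C/A; F/D] holding=E
step 2 (putdown(E)): towers=[B; C/A; E; F/D] holding=-
step 3 (pickup(B)): towers=[C/A; E; F/D] holding=B
step 4 (stack(B, E)): towers=[C/A; E/B; F/D] holding=-
step 5 (unstack(D, F)): towers=[C/A; E/B; F] holding=D
step 6 (stack(D, B)): towers=[C/A; E/B/D; F] holding=-
goal check: towers=[C/A; E/B/D; F] holding=- — reached (length 6, optimal by BFS)

unstack(E, A)
putdown(E)
pickup(B)
stack(B, E)
unstack(D, F)
stack(D, B)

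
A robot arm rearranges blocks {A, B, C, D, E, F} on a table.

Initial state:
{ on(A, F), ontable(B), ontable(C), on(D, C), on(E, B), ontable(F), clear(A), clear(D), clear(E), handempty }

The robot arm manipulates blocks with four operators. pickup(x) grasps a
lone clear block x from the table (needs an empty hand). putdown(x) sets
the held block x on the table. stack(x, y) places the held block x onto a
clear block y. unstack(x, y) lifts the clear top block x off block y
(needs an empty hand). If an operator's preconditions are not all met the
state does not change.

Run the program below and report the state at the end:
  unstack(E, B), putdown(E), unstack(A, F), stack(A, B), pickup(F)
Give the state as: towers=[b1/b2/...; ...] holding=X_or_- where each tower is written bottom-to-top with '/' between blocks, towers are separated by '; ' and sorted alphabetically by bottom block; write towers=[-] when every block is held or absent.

towers=[B/A; C/D; E] holding=F

step 1 (unstack(E, B)): towers=[B; C/D; F/A] holding=E
step 2 (putdown(E)): towers=[B; C/D; E; F/A] holding=-
step 3 (unstack(A, F)): towers=[B; C/D; E; F] holding=A
step 4 (stack(A, B)): towers=[B/A; C/D; E; F] holding=-
step 5 (pickup(F)): towers=[B/A; C/D; E] holding=F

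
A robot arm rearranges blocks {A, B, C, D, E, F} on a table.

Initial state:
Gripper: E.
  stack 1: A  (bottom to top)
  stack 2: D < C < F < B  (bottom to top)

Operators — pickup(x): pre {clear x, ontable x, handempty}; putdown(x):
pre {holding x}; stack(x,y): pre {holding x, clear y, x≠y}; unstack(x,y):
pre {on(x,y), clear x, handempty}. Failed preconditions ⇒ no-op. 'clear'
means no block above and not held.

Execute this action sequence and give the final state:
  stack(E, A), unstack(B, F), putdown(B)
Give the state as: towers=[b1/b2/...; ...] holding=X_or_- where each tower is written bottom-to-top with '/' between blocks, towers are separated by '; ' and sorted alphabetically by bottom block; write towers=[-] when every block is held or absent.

step 1 (stack(E, A)): towers=[A/E; D/C/F/B] holding=-
step 2 (unstack(B, F)): towers=[A/E; D/C/F] holding=B
step 3 (putdown(B)): towers=[A/E; B; D/C/F] holding=-

towers=[A/E; B; D/C/F] holding=-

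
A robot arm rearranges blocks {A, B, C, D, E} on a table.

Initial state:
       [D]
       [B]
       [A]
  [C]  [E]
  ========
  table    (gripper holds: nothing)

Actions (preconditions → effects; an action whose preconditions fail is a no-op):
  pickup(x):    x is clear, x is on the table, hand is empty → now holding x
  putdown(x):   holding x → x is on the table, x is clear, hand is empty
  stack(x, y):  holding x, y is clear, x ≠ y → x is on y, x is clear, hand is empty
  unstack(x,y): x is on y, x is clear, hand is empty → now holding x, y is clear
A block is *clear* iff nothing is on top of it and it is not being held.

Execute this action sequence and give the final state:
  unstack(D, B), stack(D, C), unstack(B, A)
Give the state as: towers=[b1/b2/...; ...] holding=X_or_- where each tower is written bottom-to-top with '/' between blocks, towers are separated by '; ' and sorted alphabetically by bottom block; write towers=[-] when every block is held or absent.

step 1 (unstack(D, B)): towers=[C; E/A/B] holding=D
step 2 (stack(D, C)): towers=[C/D; E/A/B] holding=-
step 3 (unstack(B, A)): towers=[C/D; E/A] holding=B

towers=[C/D; E/A] holding=B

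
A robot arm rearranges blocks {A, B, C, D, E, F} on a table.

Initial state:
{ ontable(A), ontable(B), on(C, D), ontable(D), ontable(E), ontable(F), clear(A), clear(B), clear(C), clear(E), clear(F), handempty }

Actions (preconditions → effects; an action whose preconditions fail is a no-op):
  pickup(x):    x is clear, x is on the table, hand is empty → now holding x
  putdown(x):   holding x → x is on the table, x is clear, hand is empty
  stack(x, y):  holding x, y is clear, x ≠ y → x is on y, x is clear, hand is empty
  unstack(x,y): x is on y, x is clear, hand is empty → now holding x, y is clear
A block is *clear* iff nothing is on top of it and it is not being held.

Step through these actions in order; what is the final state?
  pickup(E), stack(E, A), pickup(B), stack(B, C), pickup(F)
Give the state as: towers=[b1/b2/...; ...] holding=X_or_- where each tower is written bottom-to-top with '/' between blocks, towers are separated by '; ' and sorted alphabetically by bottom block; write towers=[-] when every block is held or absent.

step 1 (pickup(E)): towers=[A; B; D/C; F] holding=E
step 2 (stack(E, A)): towers=[A/E; B; D/C; F] holding=-
step 3 (pickup(B)): towers=[A/E; D/C; F] holding=B
step 4 (stack(B, C)): towers=[A/E; D/C/B; F] holding=-
step 5 (pickup(F)): towers=[A/E; D/C/B] holding=F

towers=[A/E; D/C/B] holding=F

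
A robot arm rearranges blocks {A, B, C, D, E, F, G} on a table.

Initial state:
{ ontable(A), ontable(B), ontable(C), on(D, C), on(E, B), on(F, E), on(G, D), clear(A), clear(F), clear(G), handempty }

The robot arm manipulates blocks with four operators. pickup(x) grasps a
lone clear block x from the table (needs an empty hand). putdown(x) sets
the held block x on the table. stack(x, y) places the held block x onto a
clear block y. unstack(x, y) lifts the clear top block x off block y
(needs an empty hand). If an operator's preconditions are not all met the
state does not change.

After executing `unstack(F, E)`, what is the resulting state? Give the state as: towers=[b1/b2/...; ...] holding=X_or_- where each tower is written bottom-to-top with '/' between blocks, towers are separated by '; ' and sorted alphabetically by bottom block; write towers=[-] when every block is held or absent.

before: towers=[A; B/E/F; C/D/G] holding=-
pre[unstack(F, E)]: on(F,E) ✓, clear(F) ✓, handempty ✓
all met → apply unstack(F, E)
after:  towers=[A; B/E; C/D/G] holding=F

towers=[A; B/E; C/D/G] holding=F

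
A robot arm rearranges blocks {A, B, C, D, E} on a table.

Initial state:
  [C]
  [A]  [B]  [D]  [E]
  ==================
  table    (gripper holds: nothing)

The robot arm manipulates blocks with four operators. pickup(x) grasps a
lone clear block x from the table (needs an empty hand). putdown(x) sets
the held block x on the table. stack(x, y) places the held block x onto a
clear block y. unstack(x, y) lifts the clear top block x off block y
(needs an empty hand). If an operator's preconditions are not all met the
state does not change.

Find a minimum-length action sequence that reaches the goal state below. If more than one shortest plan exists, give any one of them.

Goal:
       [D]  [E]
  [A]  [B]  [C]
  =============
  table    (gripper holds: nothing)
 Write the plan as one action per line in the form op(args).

pickup(D)
stack(D, B)
unstack(C, A)
putdown(C)
pickup(E)
stack(E, C)

step 1 (pickup(D)): towers=[A/C; B; E] holding=D
step 2 (stack(D, B)): towers=[A/C; B/D; E] holding=-
step 3 (unstack(C, A)): towers=[A; B/D; E] holding=C
step 4 (putdown(C)): towers=[A; B/D; C; E] holding=-
step 5 (pickup(E)): towers=[A; B/D; C] holding=E
step 6 (stack(E, C)): towers=[A; B/D; C/E] holding=-
goal check: towers=[A; B/D; C/E] holding=- — reached (length 6, optimal by BFS)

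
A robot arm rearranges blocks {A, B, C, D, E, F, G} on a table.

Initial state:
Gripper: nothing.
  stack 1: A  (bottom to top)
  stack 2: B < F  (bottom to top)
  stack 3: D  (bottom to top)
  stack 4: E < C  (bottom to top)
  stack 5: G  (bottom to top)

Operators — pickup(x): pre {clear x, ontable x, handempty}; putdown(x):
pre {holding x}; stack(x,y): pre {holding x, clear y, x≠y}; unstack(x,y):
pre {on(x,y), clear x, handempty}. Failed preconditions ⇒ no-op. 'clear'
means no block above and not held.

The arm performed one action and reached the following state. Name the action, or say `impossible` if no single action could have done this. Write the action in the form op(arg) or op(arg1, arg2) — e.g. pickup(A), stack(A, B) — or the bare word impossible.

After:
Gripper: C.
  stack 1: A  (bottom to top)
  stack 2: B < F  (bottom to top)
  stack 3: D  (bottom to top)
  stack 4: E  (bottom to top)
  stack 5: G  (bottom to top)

target: towers=[A; B/F; D; E; G] holding=C
     unstack(F, B) → towers=[A; B; D; E/C; G] holding=F
         pickup(G) → towers=[A; B/F; D; E/C] holding=G
         pickup(D) → towers=[A; B/F; E/C; G] holding=D
         pickup(A) → towers=[B/F; D; E/C; G] holding=A
     unstack(C, E) → towers=[A; B/F; D; E; G] holding=C  ← match

unstack(C, E)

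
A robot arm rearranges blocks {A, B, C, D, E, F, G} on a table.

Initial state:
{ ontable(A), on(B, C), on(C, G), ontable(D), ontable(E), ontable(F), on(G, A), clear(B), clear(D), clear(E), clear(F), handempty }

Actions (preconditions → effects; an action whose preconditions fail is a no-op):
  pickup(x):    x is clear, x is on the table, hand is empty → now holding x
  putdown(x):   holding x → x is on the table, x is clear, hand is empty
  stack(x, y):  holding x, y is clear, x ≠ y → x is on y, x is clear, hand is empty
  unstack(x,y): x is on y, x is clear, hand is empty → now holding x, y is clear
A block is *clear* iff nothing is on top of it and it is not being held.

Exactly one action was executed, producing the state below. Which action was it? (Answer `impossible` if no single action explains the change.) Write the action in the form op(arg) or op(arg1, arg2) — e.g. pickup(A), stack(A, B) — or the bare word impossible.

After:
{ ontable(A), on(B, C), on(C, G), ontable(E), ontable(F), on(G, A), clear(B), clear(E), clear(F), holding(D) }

target: towers=[A/G/C/B; E; F] holding=D
     unstack(B, C) → towers=[A/G/C; D; E; F] holding=B
         pickup(F) → towers=[A/G/C/B; D; E] holding=F
         pickup(D) → towers=[A/G/C/B; E; F] holding=D  ← match
         pickup(E) → towers=[A/G/C/B; D; F] holding=E

pickup(D)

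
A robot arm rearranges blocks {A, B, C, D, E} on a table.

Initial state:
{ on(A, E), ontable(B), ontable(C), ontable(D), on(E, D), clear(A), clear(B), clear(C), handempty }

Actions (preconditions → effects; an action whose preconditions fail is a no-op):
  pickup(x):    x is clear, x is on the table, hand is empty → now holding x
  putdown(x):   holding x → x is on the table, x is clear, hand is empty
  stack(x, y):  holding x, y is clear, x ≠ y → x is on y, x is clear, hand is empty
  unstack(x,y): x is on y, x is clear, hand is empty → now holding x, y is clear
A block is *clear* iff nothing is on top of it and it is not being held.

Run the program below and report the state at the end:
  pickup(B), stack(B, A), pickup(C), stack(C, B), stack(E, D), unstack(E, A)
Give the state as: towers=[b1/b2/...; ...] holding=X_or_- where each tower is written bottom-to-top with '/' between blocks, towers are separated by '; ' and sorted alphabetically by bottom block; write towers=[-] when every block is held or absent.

step 1 (pickup(B)): towers=[C; D/E/A] holding=B
step 2 (stack(B, A)): towers=[C; D/E/A/B] holding=-
step 3 (pickup(C)): towers=[D/E/A/B] holding=C
step 4 (stack(C, B)): towers=[D/E/A/B/C] holding=-
step 5 (stack(E, D)) [no-op]: towers=[D/E/A/B/C] holding=-
step 6 (unstack(E, A)) [no-op]: towers=[D/E/A/B/C] holding=-

towers=[D/E/A/B/C] holding=-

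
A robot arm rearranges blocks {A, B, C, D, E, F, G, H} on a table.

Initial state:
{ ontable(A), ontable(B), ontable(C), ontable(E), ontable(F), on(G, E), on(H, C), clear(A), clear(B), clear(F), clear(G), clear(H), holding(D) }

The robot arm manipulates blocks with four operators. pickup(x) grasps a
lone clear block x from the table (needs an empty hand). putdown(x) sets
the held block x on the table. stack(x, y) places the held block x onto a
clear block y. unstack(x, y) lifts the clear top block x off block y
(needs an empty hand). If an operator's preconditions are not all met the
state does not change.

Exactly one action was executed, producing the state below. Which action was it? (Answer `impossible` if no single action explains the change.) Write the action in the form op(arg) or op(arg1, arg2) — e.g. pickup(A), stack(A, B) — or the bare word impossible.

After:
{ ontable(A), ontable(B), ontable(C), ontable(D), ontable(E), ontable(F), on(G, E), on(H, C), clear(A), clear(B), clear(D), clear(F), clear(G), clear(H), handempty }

putdown(D)

target: towers=[A; B; C/H; D; E/G; F] holding=-
        putdown(D) → towers=[A; B; C/H; D; E/G; F] holding=-  ← match
       stack(D, G) → towers=[A; B; C/H; E/G/D; F] holding=-
       stack(D, A) → towers=[A/D; B; C/H; E/G; F] holding=-
       stack(D, H) → towers=[A; B; C/H/D; E/G; F] holding=-
       stack(D, B) → towers=[A; B/D; C/H; E/G; F] holding=-
       stack(D, F) → towers=[A; B; C/H; E/G; F/D] holding=-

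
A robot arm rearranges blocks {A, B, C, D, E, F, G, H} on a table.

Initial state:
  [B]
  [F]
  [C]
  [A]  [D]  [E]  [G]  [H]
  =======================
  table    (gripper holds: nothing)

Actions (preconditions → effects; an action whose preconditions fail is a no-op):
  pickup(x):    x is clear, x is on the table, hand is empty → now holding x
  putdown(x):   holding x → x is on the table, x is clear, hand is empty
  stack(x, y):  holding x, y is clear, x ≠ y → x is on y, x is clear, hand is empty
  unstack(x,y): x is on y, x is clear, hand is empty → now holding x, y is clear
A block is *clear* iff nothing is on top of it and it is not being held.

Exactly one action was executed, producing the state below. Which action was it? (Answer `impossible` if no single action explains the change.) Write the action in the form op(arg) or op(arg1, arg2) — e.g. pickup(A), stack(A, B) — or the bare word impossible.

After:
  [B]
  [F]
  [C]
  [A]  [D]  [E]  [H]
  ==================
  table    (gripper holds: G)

target: towers=[A/C/F/B; D; E; H] holding=G
         pickup(G) → towers=[A/C/F/B; D; E; H] holding=G  ← match
         pickup(E) → towers=[A/C/F/B; D; G; H] holding=E
         pickup(H) → towers=[A/C/F/B; D; E; G] holding=H
     unstack(B, F) → towers=[A/C/F; D; E; G; H] holding=B
         pickup(D) → towers=[A/C/F/B; E; G; H] holding=D

pickup(G)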